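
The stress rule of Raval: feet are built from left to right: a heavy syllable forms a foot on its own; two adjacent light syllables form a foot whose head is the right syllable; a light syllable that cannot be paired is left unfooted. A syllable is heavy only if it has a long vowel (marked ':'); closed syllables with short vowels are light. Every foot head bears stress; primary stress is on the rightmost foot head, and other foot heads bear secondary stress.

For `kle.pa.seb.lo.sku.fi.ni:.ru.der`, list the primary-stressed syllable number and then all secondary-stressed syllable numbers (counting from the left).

primary 9, secondary 2, 4, 6, 7

Weights: 1 kle L, 2 pa L, 3 seb L, 4 lo L, 5 sku L, 6 fi L, 7 ni: H, 8 ru L, 9 der L.
Parse left to right (heavy = foot alone; LL = one foot; stranded L unfooted): (kle.ˈpa) (seb.ˈlo) (sku.ˈfi) (ˈni:) (ru.ˈder).
Foot heads: 2, 4, 6, 7, 9.
Primary stress on the rightmost head = syllable 9.
Secondary stress on 2, 4, 6, 7: kle.ˌpa.seb.ˌlo.sku.ˌfi.ˌni:.ru.ˈder.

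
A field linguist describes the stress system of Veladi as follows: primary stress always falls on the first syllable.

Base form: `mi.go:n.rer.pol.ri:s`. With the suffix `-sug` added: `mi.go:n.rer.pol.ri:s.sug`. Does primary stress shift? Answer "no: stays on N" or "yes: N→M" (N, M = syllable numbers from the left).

Base `mi.go:n.rer.pol.ri:s` (5 syllables):
  The word has 5 syllables; the first syllable is syllable 1 (mi).
  → primary stress on syllable 1.
Suffixed `mi.go:n.rer.pol.ri:s.sug` (6 syllables):
  The word has 6 syllables; the first syllable is syllable 1 (mi).
  → primary stress on syllable 1.

no: stays on 1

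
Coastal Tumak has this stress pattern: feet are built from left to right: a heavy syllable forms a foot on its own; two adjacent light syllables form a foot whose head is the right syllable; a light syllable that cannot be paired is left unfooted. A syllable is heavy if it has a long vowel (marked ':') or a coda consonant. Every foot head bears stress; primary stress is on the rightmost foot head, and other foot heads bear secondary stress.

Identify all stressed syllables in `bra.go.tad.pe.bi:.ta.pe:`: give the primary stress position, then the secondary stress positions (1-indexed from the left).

Weights: 1 bra L, 2 go L, 3 tad H, 4 pe L, 5 bi: H, 6 ta L, 7 pe: H.
Parse left to right (heavy = foot alone; LL = one foot; stranded L unfooted): (bra.ˈgo) (ˈtad) pe (ˈbi:) ta (ˈpe:).
Foot heads: 2, 3, 5, 7.
Primary stress on the rightmost head = syllable 7.
Secondary stress on 2, 3, 5: bra.ˌgo.ˌtad.pe.ˌbi:.ta.ˈpe:.

primary 7, secondary 2, 3, 5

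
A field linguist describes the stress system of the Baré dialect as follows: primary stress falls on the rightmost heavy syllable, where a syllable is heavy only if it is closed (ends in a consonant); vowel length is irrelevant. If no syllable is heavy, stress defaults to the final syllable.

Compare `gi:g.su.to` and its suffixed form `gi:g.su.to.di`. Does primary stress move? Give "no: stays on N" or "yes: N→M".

no: stays on 1

Base `gi:g.su.to` (3 syllables):
  Weights: 1 gi:g H, 2 su L, 3 to L.
  Heavy syllables in the domain: 1. The rightmost is syllable 1 (gi:g).
  → primary stress on syllable 1.
Suffixed `gi:g.su.to.di` (4 syllables):
  Weights: 1 gi:g H, 2 su L, 3 to L, 4 di L.
  Heavy syllables in the domain: 1. The rightmost is syllable 1 (gi:g).
  → primary stress on syllable 1.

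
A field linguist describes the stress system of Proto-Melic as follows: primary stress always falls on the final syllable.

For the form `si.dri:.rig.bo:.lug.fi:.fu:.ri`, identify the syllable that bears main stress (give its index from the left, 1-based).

8

The word has 8 syllables; the final syllable is syllable 8 (ri).
Primary stress: syllable 8 → si.dri:.rig.bo:.lug.fi:.fu:.ˈri.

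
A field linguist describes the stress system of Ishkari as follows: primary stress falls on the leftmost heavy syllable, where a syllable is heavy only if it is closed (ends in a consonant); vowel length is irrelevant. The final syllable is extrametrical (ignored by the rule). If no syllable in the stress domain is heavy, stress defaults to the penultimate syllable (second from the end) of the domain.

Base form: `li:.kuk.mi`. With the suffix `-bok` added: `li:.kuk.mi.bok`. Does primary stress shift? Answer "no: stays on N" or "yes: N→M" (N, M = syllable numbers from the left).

Base `li:.kuk.mi` (3 syllables):
  The final syllable (3, mi) is extrametrical; the stress domain is syllables 1–2.
  Weights: 1 li: L, 2 kuk H.
  Heavy syllables in the domain: 2. The leftmost is syllable 2 (kuk).
  → primary stress on syllable 2.
Suffixed `li:.kuk.mi.bok` (4 syllables):
  The final syllable (4, bok) is extrametrical; the stress domain is syllables 1–3.
  Weights: 1 li: L, 2 kuk H, 3 mi L.
  Heavy syllables in the domain: 2. The leftmost is syllable 2 (kuk).
  → primary stress on syllable 2.

no: stays on 2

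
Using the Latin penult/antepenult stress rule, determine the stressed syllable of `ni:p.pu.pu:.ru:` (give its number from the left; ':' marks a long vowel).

Classical Latin: stress the penult if heavy (long vowel or closed), else the antepenult.
Weights: 2 pu L, 3 pu: H, 4 ru: H.
The penult (syllable 3, pu:) is heavy, so it takes stress.
Stress on syllable 3: ni:p.pu.ˈpu:.ru:.

3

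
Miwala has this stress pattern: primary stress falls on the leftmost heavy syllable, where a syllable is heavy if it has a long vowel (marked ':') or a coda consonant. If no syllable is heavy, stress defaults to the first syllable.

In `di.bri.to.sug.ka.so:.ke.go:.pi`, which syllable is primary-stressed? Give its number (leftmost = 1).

4

Weights: 1 di L, 2 bri L, 3 to L, 4 sug H, 5 ka L, 6 so: H, 7 ke L, 8 go: H, 9 pi L.
Heavy syllables in the domain: 4, 6, 8. The leftmost is syllable 4 (sug).
Primary stress: syllable 4 → di.bri.to.ˈsug.ka.so:.ke.go:.pi.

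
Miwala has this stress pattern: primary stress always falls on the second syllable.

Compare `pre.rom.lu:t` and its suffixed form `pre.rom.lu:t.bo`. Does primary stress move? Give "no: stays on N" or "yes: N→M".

Base `pre.rom.lu:t` (3 syllables):
  The word has 3 syllables; the second syllable is syllable 2 (rom).
  → primary stress on syllable 2.
Suffixed `pre.rom.lu:t.bo` (4 syllables):
  The word has 4 syllables; the second syllable is syllable 2 (rom).
  → primary stress on syllable 2.

no: stays on 2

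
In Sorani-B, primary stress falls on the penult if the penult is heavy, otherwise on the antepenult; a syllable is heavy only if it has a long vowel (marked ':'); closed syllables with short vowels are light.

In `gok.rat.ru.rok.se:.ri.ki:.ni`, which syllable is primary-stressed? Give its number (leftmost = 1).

7

Weights: 6 ri L, 7 ki: H, 8 ni L.
The penult (syllable 7, ki:) is heavy, so it takes stress.
Primary stress: syllable 7 → gok.rat.ru.rok.se:.ri.ˈki:.ni.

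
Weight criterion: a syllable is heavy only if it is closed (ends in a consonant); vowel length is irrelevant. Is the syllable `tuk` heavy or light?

`tuk`: short vowel, closed (coda /k/). Closed (coda /k/) → heavy.

heavy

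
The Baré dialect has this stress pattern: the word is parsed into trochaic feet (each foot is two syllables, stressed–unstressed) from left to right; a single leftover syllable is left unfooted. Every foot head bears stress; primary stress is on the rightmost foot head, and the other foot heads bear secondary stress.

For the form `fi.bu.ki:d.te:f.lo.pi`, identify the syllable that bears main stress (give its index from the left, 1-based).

Parse left to right into trochaic (ˈσσ) feet: (ˈfi.bu) (ˈki:d.te:f) (ˈlo.pi).
Foot heads (stressed positions): 1, 3, 5.
End Rule Rightmost: primary stress on the rightmost head = syllable 5.
Primary stress: syllable 5 → fi.bu.ki:d.te:f.ˈlo.pi.

5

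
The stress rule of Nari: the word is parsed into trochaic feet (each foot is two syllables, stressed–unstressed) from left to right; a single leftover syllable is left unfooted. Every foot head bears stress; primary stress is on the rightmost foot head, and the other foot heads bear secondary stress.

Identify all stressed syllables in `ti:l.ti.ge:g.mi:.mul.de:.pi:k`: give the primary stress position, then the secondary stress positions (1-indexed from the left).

primary 5, secondary 1, 3

Parse left to right into trochaic (ˈσσ) feet: (ˈti:l.ti) (ˈge:g.mi:) (ˈmul.de:) pi:k. Syllable 7 is left unfooted.
Foot heads (stressed positions): 1, 3, 5.
End Rule Rightmost: primary stress on the rightmost head = syllable 5.
Secondary stress on 1, 3: ˌti:l.ti.ˌge:g.mi:.ˈmul.de:.pi:k.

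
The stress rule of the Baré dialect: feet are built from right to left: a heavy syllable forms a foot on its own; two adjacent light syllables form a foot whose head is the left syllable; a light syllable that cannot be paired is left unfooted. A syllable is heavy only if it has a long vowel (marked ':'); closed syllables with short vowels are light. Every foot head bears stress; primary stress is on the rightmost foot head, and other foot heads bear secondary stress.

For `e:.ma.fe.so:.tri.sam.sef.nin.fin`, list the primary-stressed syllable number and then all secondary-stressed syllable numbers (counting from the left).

Weights: 1 e: H, 2 ma L, 3 fe L, 4 so: H, 5 tri L, 6 sam L, 7 sef L, 8 nin L, 9 fin L.
Parse right to left (heavy = foot alone; LL = one foot; stranded L unfooted): (ˈe:) (ˈma.fe) (ˈso:) tri (ˈsam.sef) (ˈnin.fin).
Foot heads: 1, 2, 4, 6, 8.
Primary stress on the rightmost head = syllable 8.
Secondary stress on 1, 2, 4, 6: ˌe:.ˌma.fe.ˌso:.tri.ˌsam.sef.ˈnin.fin.

primary 8, secondary 1, 2, 4, 6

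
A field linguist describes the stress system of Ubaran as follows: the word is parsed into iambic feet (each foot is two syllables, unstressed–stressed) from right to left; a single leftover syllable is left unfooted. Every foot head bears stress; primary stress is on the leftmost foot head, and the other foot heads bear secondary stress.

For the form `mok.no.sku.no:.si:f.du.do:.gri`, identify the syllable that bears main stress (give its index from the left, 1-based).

2

Parse right to left into iambic (σˈσ) feet: (mok.ˈno) (sku.ˈno:) (si:f.ˈdu) (do:.ˈgri).
Foot heads (stressed positions): 2, 4, 6, 8.
End Rule Leftmost: primary stress on the leftmost head = syllable 2.
Primary stress: syllable 2 → mok.ˈno.sku.no:.si:f.du.do:.gri.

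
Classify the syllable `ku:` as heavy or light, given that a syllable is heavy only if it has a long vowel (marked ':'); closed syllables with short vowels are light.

`ku:`: long vowel, open (no coda). Long vowel → heavy.

heavy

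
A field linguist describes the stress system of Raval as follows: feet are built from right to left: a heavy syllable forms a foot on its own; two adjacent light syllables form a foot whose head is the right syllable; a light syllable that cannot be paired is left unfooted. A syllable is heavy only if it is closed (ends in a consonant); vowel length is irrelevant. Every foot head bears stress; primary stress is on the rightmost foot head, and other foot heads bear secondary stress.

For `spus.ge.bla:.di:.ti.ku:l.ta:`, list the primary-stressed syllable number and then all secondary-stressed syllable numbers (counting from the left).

Weights: 1 spus H, 2 ge L, 3 bla: L, 4 di: L, 5 ti L, 6 ku:l H, 7 ta: L.
Parse right to left (heavy = foot alone; LL = one foot; stranded L unfooted): (ˈspus) (ge.ˈbla:) (di:.ˈti) (ˈku:l) ta:.
Foot heads: 1, 3, 5, 6.
Primary stress on the rightmost head = syllable 6.
Secondary stress on 1, 3, 5: ˌspus.ge.ˌbla:.di:.ˌti.ˈku:l.ta:.

primary 6, secondary 1, 3, 5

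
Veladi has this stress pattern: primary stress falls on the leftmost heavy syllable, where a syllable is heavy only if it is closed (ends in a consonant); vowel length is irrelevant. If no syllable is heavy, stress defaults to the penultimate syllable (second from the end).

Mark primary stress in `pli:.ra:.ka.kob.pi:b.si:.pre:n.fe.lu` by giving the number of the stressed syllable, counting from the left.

4

Weights: 1 pli: L, 2 ra: L, 3 ka L, 4 kob H, 5 pi:b H, 6 si: L, 7 pre:n H, 8 fe L, 9 lu L.
Heavy syllables in the domain: 4, 5, 7. The leftmost is syllable 4 (kob).
Primary stress: syllable 4 → pli:.ra:.ka.ˈkob.pi:b.si:.pre:n.fe.lu.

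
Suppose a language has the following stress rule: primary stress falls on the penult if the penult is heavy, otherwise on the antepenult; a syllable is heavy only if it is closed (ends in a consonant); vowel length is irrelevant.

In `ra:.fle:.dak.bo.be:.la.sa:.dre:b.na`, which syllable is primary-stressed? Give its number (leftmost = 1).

Weights: 7 sa: L, 8 dre:b H, 9 na L.
The penult (syllable 8, dre:b) is heavy, so it takes stress.
Primary stress: syllable 8 → ra:.fle:.dak.bo.be:.la.sa:.ˈdre:b.na.

8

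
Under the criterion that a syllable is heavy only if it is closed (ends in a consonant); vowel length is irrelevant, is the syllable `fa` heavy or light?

light

`fa`: short vowel, open (no coda). Open (no coda) → light.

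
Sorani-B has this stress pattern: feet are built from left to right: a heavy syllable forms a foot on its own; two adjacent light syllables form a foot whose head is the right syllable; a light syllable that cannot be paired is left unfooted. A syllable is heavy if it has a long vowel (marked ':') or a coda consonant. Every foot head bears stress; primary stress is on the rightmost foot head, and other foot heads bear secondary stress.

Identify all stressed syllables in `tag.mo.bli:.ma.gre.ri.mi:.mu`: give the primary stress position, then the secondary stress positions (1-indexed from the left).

primary 7, secondary 1, 3, 5

Weights: 1 tag H, 2 mo L, 3 bli: H, 4 ma L, 5 gre L, 6 ri L, 7 mi: H, 8 mu L.
Parse left to right (heavy = foot alone; LL = one foot; stranded L unfooted): (ˈtag) mo (ˈbli:) (ma.ˈgre) ri (ˈmi:) mu.
Foot heads: 1, 3, 5, 7.
Primary stress on the rightmost head = syllable 7.
Secondary stress on 1, 3, 5: ˌtag.mo.ˌbli:.ma.ˌgre.ri.ˈmi:.mu.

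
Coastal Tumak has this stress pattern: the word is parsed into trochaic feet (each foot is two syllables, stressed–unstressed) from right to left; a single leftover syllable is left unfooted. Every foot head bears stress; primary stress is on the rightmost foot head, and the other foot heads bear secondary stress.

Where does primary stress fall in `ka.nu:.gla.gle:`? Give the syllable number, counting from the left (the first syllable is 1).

Parse right to left into trochaic (ˈσσ) feet: (ˈka.nu:) (ˈgla.gle:).
Foot heads (stressed positions): 1, 3.
End Rule Rightmost: primary stress on the rightmost head = syllable 3.
Primary stress: syllable 3 → ka.nu:.ˈgla.gle:.

3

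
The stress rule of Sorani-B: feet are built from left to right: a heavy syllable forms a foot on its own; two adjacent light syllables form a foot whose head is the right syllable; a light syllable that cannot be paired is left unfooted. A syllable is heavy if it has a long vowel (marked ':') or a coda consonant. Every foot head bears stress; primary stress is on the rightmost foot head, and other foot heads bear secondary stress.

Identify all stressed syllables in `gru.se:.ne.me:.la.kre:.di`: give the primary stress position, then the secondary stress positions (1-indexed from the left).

primary 6, secondary 2, 4

Weights: 1 gru L, 2 se: H, 3 ne L, 4 me: H, 5 la L, 6 kre: H, 7 di L.
Parse left to right (heavy = foot alone; LL = one foot; stranded L unfooted): gru (ˈse:) ne (ˈme:) la (ˈkre:) di.
Foot heads: 2, 4, 6.
Primary stress on the rightmost head = syllable 6.
Secondary stress on 2, 4: gru.ˌse:.ne.ˌme:.la.ˈkre:.di.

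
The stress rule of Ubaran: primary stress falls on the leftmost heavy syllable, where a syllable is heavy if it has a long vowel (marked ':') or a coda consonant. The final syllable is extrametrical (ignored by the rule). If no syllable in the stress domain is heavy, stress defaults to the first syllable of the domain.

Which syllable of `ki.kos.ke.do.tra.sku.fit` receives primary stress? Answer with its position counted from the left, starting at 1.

The final syllable (7, fit) is extrametrical; the stress domain is syllables 1–6.
Weights: 1 ki L, 2 kos H, 3 ke L, 4 do L, 5 tra L, 6 sku L.
Heavy syllables in the domain: 2. The leftmost is syllable 2 (kos).
Primary stress: syllable 2 → ki.ˈkos.ke.do.tra.sku.fit.

2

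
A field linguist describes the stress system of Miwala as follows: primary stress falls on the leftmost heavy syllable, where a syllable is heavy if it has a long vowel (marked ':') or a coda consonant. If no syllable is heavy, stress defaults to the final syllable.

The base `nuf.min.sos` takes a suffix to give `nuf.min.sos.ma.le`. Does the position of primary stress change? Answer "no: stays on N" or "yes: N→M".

Base `nuf.min.sos` (3 syllables):
  Weights: 1 nuf H, 2 min H, 3 sos H.
  Heavy syllables in the domain: 1, 2, 3. The leftmost is syllable 1 (nuf).
  → primary stress on syllable 1.
Suffixed `nuf.min.sos.ma.le` (5 syllables):
  Weights: 1 nuf H, 2 min H, 3 sos H, 4 ma L, 5 le L.
  Heavy syllables in the domain: 1, 2, 3. The leftmost is syllable 1 (nuf).
  → primary stress on syllable 1.

no: stays on 1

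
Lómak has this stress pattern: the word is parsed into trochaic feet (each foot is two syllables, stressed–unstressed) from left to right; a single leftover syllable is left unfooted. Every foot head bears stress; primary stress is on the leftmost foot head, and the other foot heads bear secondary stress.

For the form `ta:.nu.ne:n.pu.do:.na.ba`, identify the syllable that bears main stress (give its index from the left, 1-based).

Parse left to right into trochaic (ˈσσ) feet: (ˈta:.nu) (ˈne:n.pu) (ˈdo:.na) ba. Syllable 7 is left unfooted.
Foot heads (stressed positions): 1, 3, 5.
End Rule Leftmost: primary stress on the leftmost head = syllable 1.
Primary stress: syllable 1 → ˈta:.nu.ne:n.pu.do:.na.ba.

1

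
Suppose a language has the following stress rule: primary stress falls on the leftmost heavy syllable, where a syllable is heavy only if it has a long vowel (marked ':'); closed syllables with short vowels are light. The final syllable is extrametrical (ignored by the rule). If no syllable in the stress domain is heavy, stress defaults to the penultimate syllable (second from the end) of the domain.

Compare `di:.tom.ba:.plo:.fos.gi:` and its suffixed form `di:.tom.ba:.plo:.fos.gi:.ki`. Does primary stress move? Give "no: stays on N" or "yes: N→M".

Base `di:.tom.ba:.plo:.fos.gi:` (6 syllables):
  The final syllable (6, gi:) is extrametrical; the stress domain is syllables 1–5.
  Weights: 1 di: H, 2 tom L, 3 ba: H, 4 plo: H, 5 fos L.
  Heavy syllables in the domain: 1, 3, 4. The leftmost is syllable 1 (di:).
  → primary stress on syllable 1.
Suffixed `di:.tom.ba:.plo:.fos.gi:.ki` (7 syllables):
  The final syllable (7, ki) is extrametrical; the stress domain is syllables 1–6.
  Weights: 1 di: H, 2 tom L, 3 ba: H, 4 plo: H, 5 fos L, 6 gi: H.
  Heavy syllables in the domain: 1, 3, 4, 6. The leftmost is syllable 1 (di:).
  → primary stress on syllable 1.

no: stays on 1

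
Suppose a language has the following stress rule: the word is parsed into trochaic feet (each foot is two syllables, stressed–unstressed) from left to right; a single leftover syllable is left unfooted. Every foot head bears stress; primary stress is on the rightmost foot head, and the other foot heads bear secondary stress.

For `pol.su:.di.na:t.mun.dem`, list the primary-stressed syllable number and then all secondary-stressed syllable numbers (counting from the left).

primary 5, secondary 1, 3

Parse left to right into trochaic (ˈσσ) feet: (ˈpol.su:) (ˈdi.na:t) (ˈmun.dem).
Foot heads (stressed positions): 1, 3, 5.
End Rule Rightmost: primary stress on the rightmost head = syllable 5.
Secondary stress on 1, 3: ˌpol.su:.ˌdi.na:t.ˈmun.dem.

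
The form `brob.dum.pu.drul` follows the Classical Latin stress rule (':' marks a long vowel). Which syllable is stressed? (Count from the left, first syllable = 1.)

Classical Latin: stress the penult if heavy (long vowel or closed), else the antepenult.
Weights: 2 dum H, 3 pu L, 4 drul H.
The penult (syllable 3, pu) is light, so stress falls on the antepenult (syllable 2, dum).
Stress on syllable 2: brob.ˈdum.pu.drul.

2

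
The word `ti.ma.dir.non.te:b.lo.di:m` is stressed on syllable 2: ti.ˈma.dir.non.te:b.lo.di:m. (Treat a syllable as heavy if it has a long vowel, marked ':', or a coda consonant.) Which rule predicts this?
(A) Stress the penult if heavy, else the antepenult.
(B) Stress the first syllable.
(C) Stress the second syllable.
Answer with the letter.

Rule A → syllable 5 (observed: 2).
Rule B → syllable 1 (observed: 2).
Rule C → syllable 2 ✓.

C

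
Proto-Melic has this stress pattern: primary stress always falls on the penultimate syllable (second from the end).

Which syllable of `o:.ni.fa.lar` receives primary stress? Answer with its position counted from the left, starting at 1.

3

The word has 4 syllables; the penultimate syllable (second from the end) is syllable 3 (fa).
Primary stress: syllable 3 → o:.ni.ˈfa.lar.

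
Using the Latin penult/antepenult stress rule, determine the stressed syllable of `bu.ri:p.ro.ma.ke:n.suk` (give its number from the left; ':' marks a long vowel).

5

Classical Latin: stress the penult if heavy (long vowel or closed), else the antepenult.
Weights: 4 ma L, 5 ke:n H, 6 suk H.
The penult (syllable 5, ke:n) is heavy, so it takes stress.
Stress on syllable 5: bu.ri:p.ro.ma.ˈke:n.suk.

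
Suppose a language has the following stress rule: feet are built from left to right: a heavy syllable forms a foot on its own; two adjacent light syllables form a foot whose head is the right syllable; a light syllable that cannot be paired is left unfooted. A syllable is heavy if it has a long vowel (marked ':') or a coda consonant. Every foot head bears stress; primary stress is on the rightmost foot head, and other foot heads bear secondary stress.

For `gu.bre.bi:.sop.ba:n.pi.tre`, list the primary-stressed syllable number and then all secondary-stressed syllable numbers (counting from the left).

Weights: 1 gu L, 2 bre L, 3 bi: H, 4 sop H, 5 ba:n H, 6 pi L, 7 tre L.
Parse left to right (heavy = foot alone; LL = one foot; stranded L unfooted): (gu.ˈbre) (ˈbi:) (ˈsop) (ˈba:n) (pi.ˈtre).
Foot heads: 2, 3, 4, 5, 7.
Primary stress on the rightmost head = syllable 7.
Secondary stress on 2, 3, 4, 5: gu.ˌbre.ˌbi:.ˌsop.ˌba:n.pi.ˈtre.

primary 7, secondary 2, 3, 4, 5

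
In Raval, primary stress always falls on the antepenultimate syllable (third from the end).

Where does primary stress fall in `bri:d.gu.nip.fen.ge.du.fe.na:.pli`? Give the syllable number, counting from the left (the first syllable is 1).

The word has 9 syllables; the antepenultimate syllable (third from the end) is syllable 7 (fe).
Primary stress: syllable 7 → bri:d.gu.nip.fen.ge.du.ˈfe.na:.pli.

7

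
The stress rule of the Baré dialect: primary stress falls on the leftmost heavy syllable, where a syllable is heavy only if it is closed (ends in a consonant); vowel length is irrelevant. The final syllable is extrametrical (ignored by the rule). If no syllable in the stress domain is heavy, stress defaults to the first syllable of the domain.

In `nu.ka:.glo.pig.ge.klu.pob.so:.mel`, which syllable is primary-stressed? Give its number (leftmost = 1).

4

The final syllable (9, mel) is extrametrical; the stress domain is syllables 1–8.
Weights: 1 nu L, 2 ka: L, 3 glo L, 4 pig H, 5 ge L, 6 klu L, 7 pob H, 8 so: L.
Heavy syllables in the domain: 4, 7. The leftmost is syllable 4 (pig).
Primary stress: syllable 4 → nu.ka:.glo.ˈpig.ge.klu.pob.so:.mel.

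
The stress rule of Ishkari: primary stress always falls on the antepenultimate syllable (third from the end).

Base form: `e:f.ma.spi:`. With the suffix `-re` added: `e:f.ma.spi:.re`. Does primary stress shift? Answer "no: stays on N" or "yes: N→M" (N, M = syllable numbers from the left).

yes: 1→2

Base `e:f.ma.spi:` (3 syllables):
  The word has 3 syllables; the antepenultimate syllable (third from the end) is syllable 1 (e:f).
  → primary stress on syllable 1.
Suffixed `e:f.ma.spi:.re` (4 syllables):
  The word has 4 syllables; the antepenultimate syllable (third from the end) is syllable 2 (ma).
  → primary stress on syllable 2.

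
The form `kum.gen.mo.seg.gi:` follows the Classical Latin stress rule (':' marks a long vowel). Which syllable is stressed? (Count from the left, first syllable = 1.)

4

Classical Latin: stress the penult if heavy (long vowel or closed), else the antepenult.
Weights: 3 mo L, 4 seg H, 5 gi: H.
The penult (syllable 4, seg) is heavy, so it takes stress.
Stress on syllable 4: kum.gen.mo.ˈseg.gi:.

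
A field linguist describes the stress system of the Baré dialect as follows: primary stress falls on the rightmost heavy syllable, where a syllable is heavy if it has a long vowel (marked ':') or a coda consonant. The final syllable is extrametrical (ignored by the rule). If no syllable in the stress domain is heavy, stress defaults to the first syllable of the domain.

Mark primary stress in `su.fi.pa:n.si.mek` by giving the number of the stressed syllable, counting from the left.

3

The final syllable (5, mek) is extrametrical; the stress domain is syllables 1–4.
Weights: 1 su L, 2 fi L, 3 pa:n H, 4 si L.
Heavy syllables in the domain: 3. The rightmost is syllable 3 (pa:n).
Primary stress: syllable 3 → su.fi.ˈpa:n.si.mek.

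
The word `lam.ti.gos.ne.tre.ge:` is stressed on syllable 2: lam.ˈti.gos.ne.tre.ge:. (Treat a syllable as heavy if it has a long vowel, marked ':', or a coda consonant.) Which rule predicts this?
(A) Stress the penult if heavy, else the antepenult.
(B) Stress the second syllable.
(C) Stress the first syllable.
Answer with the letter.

B

Rule A → syllable 4 (observed: 2).
Rule B → syllable 2 ✓.
Rule C → syllable 1 (observed: 2).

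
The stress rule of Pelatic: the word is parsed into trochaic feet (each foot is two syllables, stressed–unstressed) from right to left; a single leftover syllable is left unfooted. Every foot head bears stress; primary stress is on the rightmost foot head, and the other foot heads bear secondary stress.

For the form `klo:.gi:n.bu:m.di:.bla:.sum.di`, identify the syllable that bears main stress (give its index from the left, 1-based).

6

Parse right to left into trochaic (ˈσσ) feet: klo: (ˈgi:n.bu:m) (ˈdi:.bla:) (ˈsum.di). Syllable 1 is left unfooted.
Foot heads (stressed positions): 2, 4, 6.
End Rule Rightmost: primary stress on the rightmost head = syllable 6.
Primary stress: syllable 6 → klo:.gi:n.bu:m.di:.bla:.ˈsum.di.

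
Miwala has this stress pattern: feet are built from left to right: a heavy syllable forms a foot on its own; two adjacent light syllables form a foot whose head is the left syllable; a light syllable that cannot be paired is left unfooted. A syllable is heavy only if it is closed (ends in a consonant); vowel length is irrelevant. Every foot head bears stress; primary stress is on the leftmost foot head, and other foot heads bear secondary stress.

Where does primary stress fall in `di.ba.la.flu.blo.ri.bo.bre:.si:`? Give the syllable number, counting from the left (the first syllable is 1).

Weights: 1 di L, 2 ba L, 3 la L, 4 flu L, 5 blo L, 6 ri L, 7 bo L, 8 bre: L, 9 si: L.
Parse left to right (heavy = foot alone; LL = one foot; stranded L unfooted): (ˈdi.ba) (ˈla.flu) (ˈblo.ri) (ˈbo.bre:) si:.
Foot heads: 1, 3, 5, 7.
Primary stress on the leftmost head = syllable 1.
Primary stress: syllable 1 → ˈdi.ba.la.flu.blo.ri.bo.bre:.si:.

1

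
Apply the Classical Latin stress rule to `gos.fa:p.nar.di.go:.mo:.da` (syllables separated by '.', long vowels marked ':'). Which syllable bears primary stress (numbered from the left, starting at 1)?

Classical Latin: stress the penult if heavy (long vowel or closed), else the antepenult.
Weights: 5 go: H, 6 mo: H, 7 da L.
The penult (syllable 6, mo:) is heavy, so it takes stress.
Stress on syllable 6: gos.fa:p.nar.di.go:.ˈmo:.da.

6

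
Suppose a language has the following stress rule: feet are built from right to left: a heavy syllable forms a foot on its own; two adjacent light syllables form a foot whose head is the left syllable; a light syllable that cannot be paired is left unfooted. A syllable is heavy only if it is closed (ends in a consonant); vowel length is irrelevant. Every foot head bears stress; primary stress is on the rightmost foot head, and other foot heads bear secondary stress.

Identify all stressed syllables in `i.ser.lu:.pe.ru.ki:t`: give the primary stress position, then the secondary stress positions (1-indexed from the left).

primary 6, secondary 2, 4

Weights: 1 i L, 2 ser H, 3 lu: L, 4 pe L, 5 ru L, 6 ki:t H.
Parse right to left (heavy = foot alone; LL = one foot; stranded L unfooted): i (ˈser) lu: (ˈpe.ru) (ˈki:t).
Foot heads: 2, 4, 6.
Primary stress on the rightmost head = syllable 6.
Secondary stress on 2, 4: i.ˌser.lu:.ˌpe.ru.ˈki:t.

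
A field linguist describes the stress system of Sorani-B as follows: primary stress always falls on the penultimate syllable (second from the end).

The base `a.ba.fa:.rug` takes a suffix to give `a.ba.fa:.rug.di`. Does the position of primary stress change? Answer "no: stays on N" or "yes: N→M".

Base `a.ba.fa:.rug` (4 syllables):
  The word has 4 syllables; the penultimate syllable (second from the end) is syllable 3 (fa:).
  → primary stress on syllable 3.
Suffixed `a.ba.fa:.rug.di` (5 syllables):
  The word has 5 syllables; the penultimate syllable (second from the end) is syllable 4 (rug).
  → primary stress on syllable 4.

yes: 3→4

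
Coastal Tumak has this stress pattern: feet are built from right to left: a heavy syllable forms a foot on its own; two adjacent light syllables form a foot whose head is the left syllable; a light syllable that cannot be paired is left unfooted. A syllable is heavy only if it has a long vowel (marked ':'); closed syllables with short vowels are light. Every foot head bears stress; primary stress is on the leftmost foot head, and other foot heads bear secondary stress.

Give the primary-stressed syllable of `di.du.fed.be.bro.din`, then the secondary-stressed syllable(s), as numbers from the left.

Weights: 1 di L, 2 du L, 3 fed L, 4 be L, 5 bro L, 6 din L.
Parse right to left (heavy = foot alone; LL = one foot; stranded L unfooted): (ˈdi.du) (ˈfed.be) (ˈbro.din).
Foot heads: 1, 3, 5.
Primary stress on the leftmost head = syllable 1.
Secondary stress on 3, 5: ˈdi.du.ˌfed.be.ˌbro.din.

primary 1, secondary 3, 5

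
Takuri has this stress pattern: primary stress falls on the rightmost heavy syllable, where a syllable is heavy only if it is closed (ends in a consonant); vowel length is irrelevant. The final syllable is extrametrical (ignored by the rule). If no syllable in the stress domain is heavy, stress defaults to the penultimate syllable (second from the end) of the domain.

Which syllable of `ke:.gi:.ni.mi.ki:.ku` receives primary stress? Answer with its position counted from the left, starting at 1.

4

The final syllable (6, ku) is extrametrical; the stress domain is syllables 1–5.
Weights: 1 ke: L, 2 gi: L, 3 ni L, 4 mi L, 5 ki: L.
No heavy syllable in the domain; default to the penultimate syllable (second from the end) of the domain = syllable 4.
Primary stress: syllable 4 → ke:.gi:.ni.ˈmi.ki:.ku.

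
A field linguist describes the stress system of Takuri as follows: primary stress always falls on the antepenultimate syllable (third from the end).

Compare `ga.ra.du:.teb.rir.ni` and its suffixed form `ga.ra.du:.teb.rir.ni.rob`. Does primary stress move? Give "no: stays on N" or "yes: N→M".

Base `ga.ra.du:.teb.rir.ni` (6 syllables):
  The word has 6 syllables; the antepenultimate syllable (third from the end) is syllable 4 (teb).
  → primary stress on syllable 4.
Suffixed `ga.ra.du:.teb.rir.ni.rob` (7 syllables):
  The word has 7 syllables; the antepenultimate syllable (third from the end) is syllable 5 (rir).
  → primary stress on syllable 5.

yes: 4→5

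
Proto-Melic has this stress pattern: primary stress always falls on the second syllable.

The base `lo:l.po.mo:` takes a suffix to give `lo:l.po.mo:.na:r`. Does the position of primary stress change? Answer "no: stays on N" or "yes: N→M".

Base `lo:l.po.mo:` (3 syllables):
  The word has 3 syllables; the second syllable is syllable 2 (po).
  → primary stress on syllable 2.
Suffixed `lo:l.po.mo:.na:r` (4 syllables):
  The word has 4 syllables; the second syllable is syllable 2 (po).
  → primary stress on syllable 2.

no: stays on 2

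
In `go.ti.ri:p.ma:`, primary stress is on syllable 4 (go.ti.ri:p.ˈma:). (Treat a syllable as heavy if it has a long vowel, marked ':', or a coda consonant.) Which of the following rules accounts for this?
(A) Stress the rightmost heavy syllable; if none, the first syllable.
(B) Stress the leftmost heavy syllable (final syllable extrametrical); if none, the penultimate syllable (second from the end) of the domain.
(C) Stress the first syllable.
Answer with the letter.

A

Rule A → syllable 4 ✓.
Rule B → syllable 3 (observed: 4).
Rule C → syllable 1 (observed: 4).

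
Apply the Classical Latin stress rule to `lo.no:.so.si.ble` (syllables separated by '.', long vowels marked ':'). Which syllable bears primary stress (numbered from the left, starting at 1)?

Classical Latin: stress the penult if heavy (long vowel or closed), else the antepenult.
Weights: 3 so L, 4 si L, 5 ble L.
The penult (syllable 4, si) is light, so stress falls on the antepenult (syllable 3, so).
Stress on syllable 3: lo.no:.ˈso.si.ble.

3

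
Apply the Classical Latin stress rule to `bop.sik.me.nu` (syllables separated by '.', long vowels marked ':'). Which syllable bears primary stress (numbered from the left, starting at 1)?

2

Classical Latin: stress the penult if heavy (long vowel or closed), else the antepenult.
Weights: 2 sik H, 3 me L, 4 nu L.
The penult (syllable 3, me) is light, so stress falls on the antepenult (syllable 2, sik).
Stress on syllable 2: bop.ˈsik.me.nu.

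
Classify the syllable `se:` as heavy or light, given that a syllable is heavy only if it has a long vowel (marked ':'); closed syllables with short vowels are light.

heavy

`se:`: long vowel, open (no coda). Long vowel → heavy.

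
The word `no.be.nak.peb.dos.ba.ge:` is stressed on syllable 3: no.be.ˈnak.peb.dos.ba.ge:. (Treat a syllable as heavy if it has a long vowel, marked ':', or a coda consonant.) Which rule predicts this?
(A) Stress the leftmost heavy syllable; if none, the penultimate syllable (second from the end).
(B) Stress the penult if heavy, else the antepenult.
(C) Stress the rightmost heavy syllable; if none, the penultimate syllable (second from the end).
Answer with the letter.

Rule A → syllable 3 ✓.
Rule B → syllable 5 (observed: 3).
Rule C → syllable 7 (observed: 3).

A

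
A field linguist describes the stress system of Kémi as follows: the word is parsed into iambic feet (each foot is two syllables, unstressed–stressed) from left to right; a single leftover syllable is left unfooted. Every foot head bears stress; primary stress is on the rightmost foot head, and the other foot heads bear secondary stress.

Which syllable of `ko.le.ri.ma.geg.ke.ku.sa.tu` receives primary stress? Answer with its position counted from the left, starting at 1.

8

Parse left to right into iambic (σˈσ) feet: (ko.ˈle) (ri.ˈma) (geg.ˈke) (ku.ˈsa) tu. Syllable 9 is left unfooted.
Foot heads (stressed positions): 2, 4, 6, 8.
End Rule Rightmost: primary stress on the rightmost head = syllable 8.
Primary stress: syllable 8 → ko.le.ri.ma.geg.ke.ku.ˈsa.tu.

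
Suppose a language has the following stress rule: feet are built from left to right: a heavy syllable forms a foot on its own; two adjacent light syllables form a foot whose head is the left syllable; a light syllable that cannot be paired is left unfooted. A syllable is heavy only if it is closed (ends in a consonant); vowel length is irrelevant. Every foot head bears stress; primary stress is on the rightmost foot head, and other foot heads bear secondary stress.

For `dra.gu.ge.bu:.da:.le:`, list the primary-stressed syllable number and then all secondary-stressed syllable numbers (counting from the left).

primary 5, secondary 1, 3

Weights: 1 dra L, 2 gu L, 3 ge L, 4 bu: L, 5 da: L, 6 le: L.
Parse left to right (heavy = foot alone; LL = one foot; stranded L unfooted): (ˈdra.gu) (ˈge.bu:) (ˈda:.le:).
Foot heads: 1, 3, 5.
Primary stress on the rightmost head = syllable 5.
Secondary stress on 1, 3: ˌdra.gu.ˌge.bu:.ˈda:.le:.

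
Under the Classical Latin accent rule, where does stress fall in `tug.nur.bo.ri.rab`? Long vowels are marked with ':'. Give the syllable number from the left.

Classical Latin: stress the penult if heavy (long vowel or closed), else the antepenult.
Weights: 3 bo L, 4 ri L, 5 rab H.
The penult (syllable 4, ri) is light, so stress falls on the antepenult (syllable 3, bo).
Stress on syllable 3: tug.nur.ˈbo.ri.rab.

3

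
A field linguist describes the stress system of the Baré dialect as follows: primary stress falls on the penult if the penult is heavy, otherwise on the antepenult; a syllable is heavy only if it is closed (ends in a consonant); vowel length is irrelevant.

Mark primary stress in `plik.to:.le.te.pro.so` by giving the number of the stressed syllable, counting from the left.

4

Weights: 4 te L, 5 pro L, 6 so L.
The penult (syllable 5, pro) is light, so stress falls on the antepenult (syllable 4, te).
Primary stress: syllable 4 → plik.to:.le.ˈte.pro.so.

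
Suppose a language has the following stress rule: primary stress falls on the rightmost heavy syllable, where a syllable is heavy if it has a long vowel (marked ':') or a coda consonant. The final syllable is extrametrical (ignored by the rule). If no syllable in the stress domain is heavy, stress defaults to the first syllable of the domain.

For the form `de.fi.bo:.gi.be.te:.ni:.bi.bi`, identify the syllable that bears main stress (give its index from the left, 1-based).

7

The final syllable (9, bi) is extrametrical; the stress domain is syllables 1–8.
Weights: 1 de L, 2 fi L, 3 bo: H, 4 gi L, 5 be L, 6 te: H, 7 ni: H, 8 bi L.
Heavy syllables in the domain: 3, 6, 7. The rightmost is syllable 7 (ni:).
Primary stress: syllable 7 → de.fi.bo:.gi.be.te:.ˈni:.bi.bi.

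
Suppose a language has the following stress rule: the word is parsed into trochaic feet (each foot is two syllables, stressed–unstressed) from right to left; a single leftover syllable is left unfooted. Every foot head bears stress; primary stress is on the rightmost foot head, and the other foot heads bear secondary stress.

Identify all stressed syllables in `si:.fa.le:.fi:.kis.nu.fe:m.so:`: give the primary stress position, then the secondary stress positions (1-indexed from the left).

primary 7, secondary 1, 3, 5

Parse right to left into trochaic (ˈσσ) feet: (ˈsi:.fa) (ˈle:.fi:) (ˈkis.nu) (ˈfe:m.so:).
Foot heads (stressed positions): 1, 3, 5, 7.
End Rule Rightmost: primary stress on the rightmost head = syllable 7.
Secondary stress on 1, 3, 5: ˌsi:.fa.ˌle:.fi:.ˌkis.nu.ˈfe:m.so:.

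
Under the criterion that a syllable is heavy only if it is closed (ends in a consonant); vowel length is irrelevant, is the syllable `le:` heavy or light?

`le:`: long vowel, open (no coda). Open (no coda) → light.

light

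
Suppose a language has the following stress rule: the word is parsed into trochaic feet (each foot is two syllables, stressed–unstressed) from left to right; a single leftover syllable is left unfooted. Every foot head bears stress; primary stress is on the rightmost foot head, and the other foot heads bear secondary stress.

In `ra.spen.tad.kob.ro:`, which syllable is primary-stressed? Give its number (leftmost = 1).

Parse left to right into trochaic (ˈσσ) feet: (ˈra.spen) (ˈtad.kob) ro:. Syllable 5 is left unfooted.
Foot heads (stressed positions): 1, 3.
End Rule Rightmost: primary stress on the rightmost head = syllable 3.
Primary stress: syllable 3 → ra.spen.ˈtad.kob.ro:.

3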